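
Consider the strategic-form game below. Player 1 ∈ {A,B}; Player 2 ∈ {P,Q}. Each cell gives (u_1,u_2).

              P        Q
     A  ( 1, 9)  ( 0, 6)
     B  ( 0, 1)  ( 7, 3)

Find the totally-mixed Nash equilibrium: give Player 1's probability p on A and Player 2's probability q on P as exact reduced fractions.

(p,q) = (2/5, 7/8)

P1 indiff ⇒ q·1+(1-q)·0 = q·0+(1-q)·7 ⇒ q(1) = (1-q)(7) ⇒ q = 7/8
P2 indiff ⇒ p·9+(1-p)·1 = p·6+(1-p)·3 ⇒ p(3) = (1-p)(2) ⇒ p = 2/5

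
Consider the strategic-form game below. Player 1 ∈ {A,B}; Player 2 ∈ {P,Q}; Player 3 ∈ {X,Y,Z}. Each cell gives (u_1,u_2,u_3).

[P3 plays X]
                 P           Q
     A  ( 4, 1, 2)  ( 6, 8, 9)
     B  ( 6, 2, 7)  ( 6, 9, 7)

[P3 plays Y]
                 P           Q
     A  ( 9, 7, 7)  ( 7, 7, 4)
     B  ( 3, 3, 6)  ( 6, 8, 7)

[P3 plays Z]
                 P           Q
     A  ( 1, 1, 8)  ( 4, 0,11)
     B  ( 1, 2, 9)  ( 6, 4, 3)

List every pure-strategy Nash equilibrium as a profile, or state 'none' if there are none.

(A,P,X): not NE [P1→B gives 6>4; P2→Q gives 8>1; P3→Z gives 8>2]
(A,P,Y): not NE [P3→Z gives 8>7]
(A,P,Z): NE
(A,Q,X): not NE [P3→Z gives 11>9]
(A,Q,Y): not NE [P3→Z gives 11>4]
(A,Q,Z): not NE [P1→B gives 6>4; P2→P gives 1>0]
(B,P,X): not NE [P2→Q gives 9>2; P3→Z gives 9>7]
(B,P,Y): not NE [P1→A gives 9>3; P2→Q gives 8>3; P3→Z gives 9>6]
(B,P,Z): not NE [P2→Q gives 4>2]
(B,Q,X): NE
(B,Q,Y): not NE [P1→A gives 7>6]
(B,Q,Z): not NE [P3→Y gives 7>3]

NE set: (A,P,Z), (B,Q,X)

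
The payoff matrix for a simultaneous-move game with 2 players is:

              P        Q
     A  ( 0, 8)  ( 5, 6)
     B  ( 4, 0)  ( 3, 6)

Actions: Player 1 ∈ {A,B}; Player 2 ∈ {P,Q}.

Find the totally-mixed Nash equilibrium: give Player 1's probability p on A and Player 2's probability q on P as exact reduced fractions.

P1 indiff ⇒ q·0+(1-q)·5 = q·4+(1-q)·3 ⇒ q(-4) = (1-q)(-2) ⇒ q = 1/3
P2 indiff ⇒ p·8+(1-p)·0 = p·6+(1-p)·6 ⇒ p(2) = (1-p)(6) ⇒ p = 3/4

P1 mixes 3/4 on A; P2 mixes 1/3 on P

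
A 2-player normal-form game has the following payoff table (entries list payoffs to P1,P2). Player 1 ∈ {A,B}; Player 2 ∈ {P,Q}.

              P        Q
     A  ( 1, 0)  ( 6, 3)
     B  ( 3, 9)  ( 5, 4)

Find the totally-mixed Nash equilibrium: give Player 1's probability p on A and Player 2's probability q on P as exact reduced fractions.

P1 indiff ⇒ q·1+(1-q)·6 = q·3+(1-q)·5 ⇒ q(-2) = (1-q)(-1) ⇒ q = 1/3
P2 indiff ⇒ p·0+(1-p)·9 = p·3+(1-p)·4 ⇒ p(-3) = (1-p)(-5) ⇒ p = 5/8

P1 mixes 5/8 on A; P2 mixes 1/3 on P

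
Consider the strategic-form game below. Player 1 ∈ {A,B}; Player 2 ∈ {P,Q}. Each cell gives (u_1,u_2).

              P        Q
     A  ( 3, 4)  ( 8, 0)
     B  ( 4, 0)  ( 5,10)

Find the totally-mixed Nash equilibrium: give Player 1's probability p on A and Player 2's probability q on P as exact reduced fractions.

P1 indiff ⇒ q·3+(1-q)·8 = q·4+(1-q)·5 ⇒ q(-1) = (1-q)(-3) ⇒ q = 3/4
P2 indiff ⇒ p·4+(1-p)·0 = p·0+(1-p)·10 ⇒ p(4) = (1-p)(10) ⇒ p = 5/7

P1 mixes 5/7 on A; P2 mixes 3/4 on P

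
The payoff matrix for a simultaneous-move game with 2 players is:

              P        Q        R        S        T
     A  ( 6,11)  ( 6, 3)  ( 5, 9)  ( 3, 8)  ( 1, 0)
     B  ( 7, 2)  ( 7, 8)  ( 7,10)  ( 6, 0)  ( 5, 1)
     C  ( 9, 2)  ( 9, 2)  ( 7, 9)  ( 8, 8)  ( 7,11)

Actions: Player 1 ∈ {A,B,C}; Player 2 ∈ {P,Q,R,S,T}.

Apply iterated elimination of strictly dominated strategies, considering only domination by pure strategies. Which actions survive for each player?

Remaining: P1:{B,C} P2:{R,T}

P1 drop A (B beats it: P:7>6 Q:7>6 R:7>5 S:6>3 T:5>1)
P2 drop P (R beats it: B:10>2 C:9>2)
P2 drop Q (R beats it: B:10>8 C:9>2)
P2 drop S (R beats it: B:10>0 C:9>8)
P1→{B,C} P2→{R,T}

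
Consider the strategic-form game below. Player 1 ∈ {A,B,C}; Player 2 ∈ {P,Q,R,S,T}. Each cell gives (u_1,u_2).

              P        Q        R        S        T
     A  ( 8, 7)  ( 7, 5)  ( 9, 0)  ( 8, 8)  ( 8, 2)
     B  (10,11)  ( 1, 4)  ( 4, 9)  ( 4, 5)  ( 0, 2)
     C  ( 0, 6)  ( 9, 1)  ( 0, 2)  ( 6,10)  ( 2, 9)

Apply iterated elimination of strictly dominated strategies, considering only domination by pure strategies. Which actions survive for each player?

IESDS → P1:{A,B} P2:{P,S}

P2 drop Q (P beats it: A:7>5 B:11>4 C:6>1)
P1 drop C (A beats it: P:8>0 R:9>0 S:8>6 T:8>2)
P2 drop R (P beats it: A:7>0 B:11>9)
P2 drop T (P beats it: A:7>2 B:11>2)
P1→{A,B} P2→{P,S}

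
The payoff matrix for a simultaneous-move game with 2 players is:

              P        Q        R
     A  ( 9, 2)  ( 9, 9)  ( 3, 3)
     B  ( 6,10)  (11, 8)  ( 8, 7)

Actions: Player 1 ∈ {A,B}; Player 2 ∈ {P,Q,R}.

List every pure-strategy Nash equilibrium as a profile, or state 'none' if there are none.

(A,P): not NE [P2→Q gives 9>2]
(A,Q): not NE [P1→B gives 11>9]
(A,R): not NE [P1→B gives 8>3; P2→Q gives 9>3]
(B,P): not NE [P1→A gives 9>6]
(B,Q): not NE [P2→P gives 10>8]
(B,R): not NE [P2→P gives 10>7]

No pure NE.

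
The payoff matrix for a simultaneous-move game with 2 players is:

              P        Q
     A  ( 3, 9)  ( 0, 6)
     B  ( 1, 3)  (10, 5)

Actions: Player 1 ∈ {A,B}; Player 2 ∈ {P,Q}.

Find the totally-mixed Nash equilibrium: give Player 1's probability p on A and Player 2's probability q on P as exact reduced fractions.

P1 indiff ⇒ q·3+(1-q)·0 = q·1+(1-q)·10 ⇒ q(2) = (1-q)(10) ⇒ q = 5/6
P2 indiff ⇒ p·9+(1-p)·3 = p·6+(1-p)·5 ⇒ p(3) = (1-p)(2) ⇒ p = 2/5

p=2/5, q=5/6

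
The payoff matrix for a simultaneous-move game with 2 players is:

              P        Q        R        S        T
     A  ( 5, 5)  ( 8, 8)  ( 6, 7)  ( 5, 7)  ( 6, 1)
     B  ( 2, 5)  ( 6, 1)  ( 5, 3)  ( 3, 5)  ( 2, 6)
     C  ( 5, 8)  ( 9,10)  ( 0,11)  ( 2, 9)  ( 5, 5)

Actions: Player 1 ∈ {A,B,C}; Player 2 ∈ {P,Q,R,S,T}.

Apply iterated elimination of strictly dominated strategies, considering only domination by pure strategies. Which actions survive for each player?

IESDS → P1:{A,C} P2:{Q,R}

P1 drop B (A beats it: P:5>2 Q:8>6 R:6>5 S:5>3 T:6>2)
P2 drop P (Q beats it: A:8>5 C:10>8)
P2 drop S (Q beats it: A:8>7 C:10>9)
P2 drop T (Q beats it: A:8>1 C:10>5)
P1→{A,C} P2→{Q,R}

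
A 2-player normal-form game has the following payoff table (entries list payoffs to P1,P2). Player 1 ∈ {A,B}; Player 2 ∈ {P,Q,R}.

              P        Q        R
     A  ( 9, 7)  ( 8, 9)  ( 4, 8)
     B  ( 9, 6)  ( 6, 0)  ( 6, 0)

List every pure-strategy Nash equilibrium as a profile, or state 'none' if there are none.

(A,P): not NE [P2→Q gives 9>7]
(A,Q): NE
(A,R): not NE [P1→B gives 6>4; P2→Q gives 9>8]
(B,P): NE
(B,Q): not NE [P1→A gives 8>6; P2→P gives 6>0]
(B,R): not NE [P2→P gives 6>0]

Nash profiles: (A,Q), (B,P)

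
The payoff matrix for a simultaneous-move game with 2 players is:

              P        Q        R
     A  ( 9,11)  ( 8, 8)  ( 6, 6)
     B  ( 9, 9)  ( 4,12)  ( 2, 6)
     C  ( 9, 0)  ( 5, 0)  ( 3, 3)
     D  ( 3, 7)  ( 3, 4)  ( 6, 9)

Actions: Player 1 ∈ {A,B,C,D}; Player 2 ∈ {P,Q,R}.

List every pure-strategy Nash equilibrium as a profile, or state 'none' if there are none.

Nash profiles: (A,P), (D,R)

(A,P): NE
(A,Q): not NE [P2→P gives 11>8]
(A,R): not NE [P2→P gives 11>6]
(B,P): not NE [P2→Q gives 12>9]
(B,Q): not NE [P1→A gives 8>4]
(B,R): not NE [P1→D gives 6>2; P2→Q gives 12>6]
(C,P): not NE [P2→R gives 3>0]
(C,Q): not NE [P1→A gives 8>5; P2→R gives 3>0]
(C,R): not NE [P1→D gives 6>3]
(D,P): not NE [P1→C gives 9>3; P2→R gives 9>7]
(D,Q): not NE [P1→A gives 8>3; P2→R gives 9>4]
(D,R): NE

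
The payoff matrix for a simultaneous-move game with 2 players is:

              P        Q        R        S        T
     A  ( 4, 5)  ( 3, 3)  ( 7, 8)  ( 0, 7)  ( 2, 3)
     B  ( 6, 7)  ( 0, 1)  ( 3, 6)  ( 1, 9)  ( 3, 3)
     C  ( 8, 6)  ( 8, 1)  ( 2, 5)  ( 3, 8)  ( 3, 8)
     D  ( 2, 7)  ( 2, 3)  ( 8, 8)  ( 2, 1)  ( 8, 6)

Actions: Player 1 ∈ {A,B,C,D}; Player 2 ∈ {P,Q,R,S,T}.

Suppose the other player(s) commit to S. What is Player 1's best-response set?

BR_1 = {C}

u_1(A vs S) = 0
u_1(B vs S) = 1
u_1(C vs S) = 3
u_1(D vs S) = 2
max payoff 3 at {C}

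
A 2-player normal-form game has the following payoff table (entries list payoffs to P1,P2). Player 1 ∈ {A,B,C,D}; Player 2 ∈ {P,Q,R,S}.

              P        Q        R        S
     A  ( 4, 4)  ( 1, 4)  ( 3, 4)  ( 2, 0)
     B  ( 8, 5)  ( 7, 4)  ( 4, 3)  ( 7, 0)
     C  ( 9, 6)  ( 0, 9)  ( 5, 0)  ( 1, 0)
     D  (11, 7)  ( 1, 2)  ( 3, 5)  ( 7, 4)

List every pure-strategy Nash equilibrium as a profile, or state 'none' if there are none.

NE set: (D,P)

(A,P): not NE [P1→D gives 11>4]
(A,Q): not NE [P1→B gives 7>1]
(A,R): not NE [P1→C gives 5>3]
(A,S): not NE [P1→D gives 7>2; P2→R gives 4>0]
(B,P): not NE [P1→D gives 11>8]
(B,Q): not NE [P2→P gives 5>4]
(B,R): not NE [P1→C gives 5>4; P2→P gives 5>3]
(B,S): not NE [P2→P gives 5>0]
(C,P): not NE [P1→D gives 11>9; P2→Q gives 9>6]
(C,Q): not NE [P1→B gives 7>0]
(C,R): not NE [P2→Q gives 9>0]
(C,S): not NE [P1→D gives 7>1; P2→Q gives 9>0]
(D,P): NE
(D,Q): not NE [P1→B gives 7>1; P2→P gives 7>2]
(D,R): not NE [P1→C gives 5>3; P2→P gives 7>5]
(D,S): not NE [P2→P gives 7>4]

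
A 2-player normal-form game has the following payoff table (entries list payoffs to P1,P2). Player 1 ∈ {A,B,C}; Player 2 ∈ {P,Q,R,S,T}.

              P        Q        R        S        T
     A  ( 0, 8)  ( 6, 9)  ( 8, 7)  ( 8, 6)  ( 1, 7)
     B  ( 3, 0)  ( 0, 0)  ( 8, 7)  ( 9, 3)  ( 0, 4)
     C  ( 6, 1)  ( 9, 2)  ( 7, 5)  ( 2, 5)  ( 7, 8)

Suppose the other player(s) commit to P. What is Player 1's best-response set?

BR_1 = {C}

u_1(A vs P) = 0
u_1(B vs P) = 3
u_1(C vs P) = 6
max payoff 6 at {C}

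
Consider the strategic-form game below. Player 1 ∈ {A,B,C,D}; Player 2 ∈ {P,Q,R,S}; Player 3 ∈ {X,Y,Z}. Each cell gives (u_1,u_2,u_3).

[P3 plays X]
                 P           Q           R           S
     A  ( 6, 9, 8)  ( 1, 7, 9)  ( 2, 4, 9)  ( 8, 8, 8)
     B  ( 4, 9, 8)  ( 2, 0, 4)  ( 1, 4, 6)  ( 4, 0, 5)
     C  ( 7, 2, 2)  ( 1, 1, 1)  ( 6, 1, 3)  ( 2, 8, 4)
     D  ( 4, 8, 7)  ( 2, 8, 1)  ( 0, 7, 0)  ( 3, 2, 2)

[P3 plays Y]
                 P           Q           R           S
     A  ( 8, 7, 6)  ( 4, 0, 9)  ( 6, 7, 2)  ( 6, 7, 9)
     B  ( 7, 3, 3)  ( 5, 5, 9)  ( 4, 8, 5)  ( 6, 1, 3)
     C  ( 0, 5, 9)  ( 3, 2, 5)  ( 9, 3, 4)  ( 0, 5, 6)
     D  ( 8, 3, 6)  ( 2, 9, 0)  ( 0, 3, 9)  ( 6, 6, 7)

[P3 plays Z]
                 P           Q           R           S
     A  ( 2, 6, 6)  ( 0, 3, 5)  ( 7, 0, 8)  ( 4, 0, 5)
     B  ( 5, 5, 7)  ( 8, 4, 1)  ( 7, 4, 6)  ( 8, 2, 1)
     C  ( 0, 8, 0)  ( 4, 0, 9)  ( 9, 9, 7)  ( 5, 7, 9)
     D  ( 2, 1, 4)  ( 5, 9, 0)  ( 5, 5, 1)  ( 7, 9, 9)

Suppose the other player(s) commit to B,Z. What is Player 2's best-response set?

u_2(P vs B,Z) = 5
u_2(Q vs B,Z) = 4
u_2(R vs B,Z) = 4
u_2(S vs B,Z) = 2
max payoff 5 at {P}

P2 best: {P}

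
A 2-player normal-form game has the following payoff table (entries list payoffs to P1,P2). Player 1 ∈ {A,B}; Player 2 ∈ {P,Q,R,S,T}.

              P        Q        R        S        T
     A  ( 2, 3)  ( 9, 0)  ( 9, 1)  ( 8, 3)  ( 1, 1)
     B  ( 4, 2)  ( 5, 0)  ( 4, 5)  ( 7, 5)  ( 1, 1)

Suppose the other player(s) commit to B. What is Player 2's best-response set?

u_2(P vs B) = 2
u_2(Q vs B) = 0
u_2(R vs B) = 5
u_2(S vs B) = 5
u_2(T vs B) = 1
max payoff 5 at {R,S}

argmax u_2 = {R,S}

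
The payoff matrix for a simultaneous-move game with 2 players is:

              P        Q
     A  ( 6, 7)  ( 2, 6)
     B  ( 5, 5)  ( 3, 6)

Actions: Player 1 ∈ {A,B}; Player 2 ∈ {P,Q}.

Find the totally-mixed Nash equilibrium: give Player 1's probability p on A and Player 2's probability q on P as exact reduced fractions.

p=1/2, q=1/2

P1 indiff ⇒ q·6+(1-q)·2 = q·5+(1-q)·3 ⇒ q(1) = (1-q)(1) ⇒ q = 1/2
P2 indiff ⇒ p·7+(1-p)·5 = p·6+(1-p)·6 ⇒ p(1) = (1-p)(1) ⇒ p = 1/2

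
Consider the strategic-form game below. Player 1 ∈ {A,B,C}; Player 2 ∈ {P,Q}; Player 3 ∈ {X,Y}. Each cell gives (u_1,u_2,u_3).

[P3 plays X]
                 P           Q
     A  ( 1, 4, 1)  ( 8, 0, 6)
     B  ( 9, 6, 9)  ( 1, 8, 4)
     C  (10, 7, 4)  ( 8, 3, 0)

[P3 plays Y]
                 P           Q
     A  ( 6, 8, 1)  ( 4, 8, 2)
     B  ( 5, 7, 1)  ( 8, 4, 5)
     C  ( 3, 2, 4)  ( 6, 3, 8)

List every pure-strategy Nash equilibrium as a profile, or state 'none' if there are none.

PSNE = {(A,P,Y), (C,P,X)}

(A,P,X): not NE [P1→C gives 10>1]
(A,P,Y): NE
(A,Q,X): not NE [P2→P gives 4>0]
(A,Q,Y): not NE [P1→B gives 8>4; P3→X gives 6>2]
(B,P,X): not NE [P1→C gives 10>9; P2→Q gives 8>6]
(B,P,Y): not NE [P1→A gives 6>5; P3→X gives 9>1]
(B,Q,X): not NE [P1→C gives 8>1; P3→Y gives 5>4]
(B,Q,Y): not NE [P2→P gives 7>4]
(C,P,X): NE
(C,P,Y): not NE [P1→A gives 6>3; P2→Q gives 3>2]
(C,Q,X): not NE [P2→P gives 7>3; P3→Y gives 8>0]
(C,Q,Y): not NE [P1→B gives 8>6]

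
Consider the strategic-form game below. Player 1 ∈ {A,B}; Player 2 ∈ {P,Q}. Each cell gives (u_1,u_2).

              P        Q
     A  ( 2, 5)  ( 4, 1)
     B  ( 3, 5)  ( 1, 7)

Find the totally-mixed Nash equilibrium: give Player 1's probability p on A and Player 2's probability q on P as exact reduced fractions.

(p,q) = (1/3, 3/4)

P1 indiff ⇒ q·2+(1-q)·4 = q·3+(1-q)·1 ⇒ q(-1) = (1-q)(-3) ⇒ q = 3/4
P2 indiff ⇒ p·5+(1-p)·5 = p·1+(1-p)·7 ⇒ p(4) = (1-p)(2) ⇒ p = 1/3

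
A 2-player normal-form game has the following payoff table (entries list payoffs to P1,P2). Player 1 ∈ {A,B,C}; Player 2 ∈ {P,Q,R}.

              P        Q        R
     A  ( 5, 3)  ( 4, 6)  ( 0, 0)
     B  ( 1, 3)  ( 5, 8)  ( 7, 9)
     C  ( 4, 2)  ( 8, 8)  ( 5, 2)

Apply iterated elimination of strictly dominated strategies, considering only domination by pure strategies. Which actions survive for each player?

IESDS → P1:{B,C} P2:{Q,R}

P2 drop P (Q beats it: A:6>3 B:8>3 C:8>2)
P1 drop A (B beats it: Q:5>4 R:7>0)
P1→{B,C} P2→{Q,R}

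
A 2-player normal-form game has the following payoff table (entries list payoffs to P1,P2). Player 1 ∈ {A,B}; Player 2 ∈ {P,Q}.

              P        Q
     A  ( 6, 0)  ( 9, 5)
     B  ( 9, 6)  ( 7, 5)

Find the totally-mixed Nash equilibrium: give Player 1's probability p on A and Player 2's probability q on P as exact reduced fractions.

P1 mixes 1/6 on A; P2 mixes 2/5 on P

P1 indiff ⇒ q·6+(1-q)·9 = q·9+(1-q)·7 ⇒ q(-3) = (1-q)(-2) ⇒ q = 2/5
P2 indiff ⇒ p·0+(1-p)·6 = p·5+(1-p)·5 ⇒ p(-5) = (1-p)(-1) ⇒ p = 1/6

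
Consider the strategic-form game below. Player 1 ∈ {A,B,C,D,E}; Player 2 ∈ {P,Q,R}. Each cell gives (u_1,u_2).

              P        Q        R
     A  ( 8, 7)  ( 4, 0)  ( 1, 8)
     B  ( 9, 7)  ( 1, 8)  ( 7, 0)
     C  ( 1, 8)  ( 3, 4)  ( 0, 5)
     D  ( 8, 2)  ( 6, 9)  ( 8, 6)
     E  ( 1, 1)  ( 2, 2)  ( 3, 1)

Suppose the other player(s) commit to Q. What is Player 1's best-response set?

argmax u_1 = {D}

u_1(A vs Q) = 4
u_1(B vs Q) = 1
u_1(C vs Q) = 3
u_1(D vs Q) = 6
u_1(E vs Q) = 2
max payoff 6 at {D}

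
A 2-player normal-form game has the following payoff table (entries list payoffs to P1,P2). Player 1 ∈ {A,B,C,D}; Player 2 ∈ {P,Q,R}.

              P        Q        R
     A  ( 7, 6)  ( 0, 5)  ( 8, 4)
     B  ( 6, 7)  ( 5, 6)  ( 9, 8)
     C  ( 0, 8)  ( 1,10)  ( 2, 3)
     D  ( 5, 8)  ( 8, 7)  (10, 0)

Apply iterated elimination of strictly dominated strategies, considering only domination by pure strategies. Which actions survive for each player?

IESDS → P1:{A,B,D} P2:{P,R}

P1 drop C (B beats it: P:6>0 Q:5>1 R:9>2)
P2 drop Q (P beats it: A:6>5 B:7>6 D:8>7)
P1→{A,B,D} P2→{P,R}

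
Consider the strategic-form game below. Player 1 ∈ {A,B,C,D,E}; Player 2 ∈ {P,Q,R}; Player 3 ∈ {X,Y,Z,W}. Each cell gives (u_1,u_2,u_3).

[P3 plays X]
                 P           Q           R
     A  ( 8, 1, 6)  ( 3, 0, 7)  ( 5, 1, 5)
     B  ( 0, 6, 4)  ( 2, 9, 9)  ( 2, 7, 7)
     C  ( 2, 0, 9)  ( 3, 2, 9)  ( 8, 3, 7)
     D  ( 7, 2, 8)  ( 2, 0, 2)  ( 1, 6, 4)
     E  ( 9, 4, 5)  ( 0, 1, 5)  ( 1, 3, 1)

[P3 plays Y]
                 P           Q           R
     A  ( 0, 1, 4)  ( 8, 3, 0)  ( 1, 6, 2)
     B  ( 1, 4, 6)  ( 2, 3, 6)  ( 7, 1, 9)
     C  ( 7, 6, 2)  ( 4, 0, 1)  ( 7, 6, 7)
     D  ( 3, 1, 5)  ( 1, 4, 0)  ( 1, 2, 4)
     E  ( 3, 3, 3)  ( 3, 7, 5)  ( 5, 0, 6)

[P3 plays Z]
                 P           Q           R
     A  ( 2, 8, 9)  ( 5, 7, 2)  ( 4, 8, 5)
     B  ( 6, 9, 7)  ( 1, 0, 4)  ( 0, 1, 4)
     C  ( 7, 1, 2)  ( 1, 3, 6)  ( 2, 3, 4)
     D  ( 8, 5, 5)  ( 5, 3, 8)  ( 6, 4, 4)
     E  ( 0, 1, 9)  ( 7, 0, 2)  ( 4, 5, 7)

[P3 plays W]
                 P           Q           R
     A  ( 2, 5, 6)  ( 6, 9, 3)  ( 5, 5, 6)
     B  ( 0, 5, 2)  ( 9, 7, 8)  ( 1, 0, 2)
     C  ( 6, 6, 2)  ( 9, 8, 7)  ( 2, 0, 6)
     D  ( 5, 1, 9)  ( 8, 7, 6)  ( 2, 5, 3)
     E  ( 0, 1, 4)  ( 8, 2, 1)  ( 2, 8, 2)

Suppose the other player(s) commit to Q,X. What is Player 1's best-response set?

u_1(A vs Q,X) = 3
u_1(B vs Q,X) = 2
u_1(C vs Q,X) = 3
u_1(D vs Q,X) = 2
u_1(E vs Q,X) = 0
max payoff 3 at {A,C}

argmax u_1 = {A,C}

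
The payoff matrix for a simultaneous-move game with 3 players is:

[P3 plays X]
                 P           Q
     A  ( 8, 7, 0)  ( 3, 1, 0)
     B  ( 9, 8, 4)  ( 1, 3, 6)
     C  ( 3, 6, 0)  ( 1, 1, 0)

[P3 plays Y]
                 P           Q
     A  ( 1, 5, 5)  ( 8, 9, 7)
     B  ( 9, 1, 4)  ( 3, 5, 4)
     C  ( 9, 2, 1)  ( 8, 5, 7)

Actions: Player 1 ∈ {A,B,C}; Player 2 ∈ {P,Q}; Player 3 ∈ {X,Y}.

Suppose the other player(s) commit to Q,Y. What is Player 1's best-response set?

P1 best: {A,C}

u_1(A vs Q,Y) = 8
u_1(B vs Q,Y) = 3
u_1(C vs Q,Y) = 8
max payoff 8 at {A,C}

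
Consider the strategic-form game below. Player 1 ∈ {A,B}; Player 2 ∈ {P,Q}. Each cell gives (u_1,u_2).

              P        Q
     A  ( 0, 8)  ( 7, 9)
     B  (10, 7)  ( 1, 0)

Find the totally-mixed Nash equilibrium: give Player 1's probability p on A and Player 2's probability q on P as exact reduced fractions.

P1 indiff ⇒ q·0+(1-q)·7 = q·10+(1-q)·1 ⇒ q(-10) = (1-q)(-6) ⇒ q = 3/8
P2 indiff ⇒ p·8+(1-p)·7 = p·9+(1-p)·0 ⇒ p(-1) = (1-p)(-7) ⇒ p = 7/8

p=7/8, q=3/8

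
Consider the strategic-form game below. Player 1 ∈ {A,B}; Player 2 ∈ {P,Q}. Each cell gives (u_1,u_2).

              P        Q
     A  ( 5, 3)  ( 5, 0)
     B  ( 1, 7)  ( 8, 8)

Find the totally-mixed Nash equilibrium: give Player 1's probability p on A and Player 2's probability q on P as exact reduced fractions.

P1 indiff ⇒ q·5+(1-q)·5 = q·1+(1-q)·8 ⇒ q(4) = (1-q)(3) ⇒ q = 3/7
P2 indiff ⇒ p·3+(1-p)·7 = p·0+(1-p)·8 ⇒ p(3) = (1-p)(1) ⇒ p = 1/4

(p,q) = (1/4, 3/7)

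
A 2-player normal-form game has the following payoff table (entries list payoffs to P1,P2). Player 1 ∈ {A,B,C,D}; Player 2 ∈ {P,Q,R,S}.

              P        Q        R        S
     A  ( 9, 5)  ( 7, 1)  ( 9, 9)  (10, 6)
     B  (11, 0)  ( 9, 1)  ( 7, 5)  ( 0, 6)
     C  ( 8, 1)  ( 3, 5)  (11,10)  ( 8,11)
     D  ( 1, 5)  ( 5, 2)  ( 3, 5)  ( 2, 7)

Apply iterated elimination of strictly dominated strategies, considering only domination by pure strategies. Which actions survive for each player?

P1 drop D (A beats it: P:9>1 Q:7>5 R:9>3 S:10>2)
P2 drop P (R beats it: A:9>5 B:5>0 C:10>1)
P2 drop Q (R beats it: A:9>1 B:5>1 C:10>5)
P1 drop B (A beats it: R:9>7 S:10>0)
P1→{A,C} P2→{R,S}

IESDS → P1:{A,C} P2:{R,S}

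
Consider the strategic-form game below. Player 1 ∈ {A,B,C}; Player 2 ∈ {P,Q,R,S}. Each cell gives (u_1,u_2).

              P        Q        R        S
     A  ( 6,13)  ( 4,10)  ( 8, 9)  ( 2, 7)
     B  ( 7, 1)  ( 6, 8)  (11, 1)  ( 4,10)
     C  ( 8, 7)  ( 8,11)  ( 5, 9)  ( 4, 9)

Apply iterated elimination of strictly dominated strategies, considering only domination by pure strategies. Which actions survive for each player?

P1 drop A (B beats it: P:7>6 Q:6>4 R:11>8 S:4>2)
P2 drop P (Q beats it: B:8>1 C:11>7)
P2 drop R (Q beats it: B:8>1 C:11>9)
P1→{B,C} P2→{Q,S}

Survivors P1:{B,C} P2:{Q,S}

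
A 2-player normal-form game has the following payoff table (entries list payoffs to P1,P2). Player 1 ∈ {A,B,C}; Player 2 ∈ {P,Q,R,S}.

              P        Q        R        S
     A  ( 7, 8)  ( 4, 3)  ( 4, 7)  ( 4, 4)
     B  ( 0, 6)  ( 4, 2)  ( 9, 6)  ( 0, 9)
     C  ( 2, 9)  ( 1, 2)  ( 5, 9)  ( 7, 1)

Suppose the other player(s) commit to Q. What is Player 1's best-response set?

argmax u_1 = {A,B}

u_1(A vs Q) = 4
u_1(B vs Q) = 4
u_1(C vs Q) = 1
max payoff 4 at {A,B}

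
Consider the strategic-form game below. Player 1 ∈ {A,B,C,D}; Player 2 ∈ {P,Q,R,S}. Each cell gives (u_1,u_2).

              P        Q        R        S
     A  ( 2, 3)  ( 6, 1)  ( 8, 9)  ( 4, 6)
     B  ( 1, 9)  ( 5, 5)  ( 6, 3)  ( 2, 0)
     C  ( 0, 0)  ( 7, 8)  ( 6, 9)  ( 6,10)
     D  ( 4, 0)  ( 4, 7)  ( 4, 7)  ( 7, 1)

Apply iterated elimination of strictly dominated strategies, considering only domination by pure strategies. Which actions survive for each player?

Survivors P1:{A,C,D} P2:{Q,R,S}

P1 drop B (A beats it: P:2>1 Q:6>5 R:8>6 S:4>2)
P2 drop P (R beats it: A:9>3 C:9>0 D:7>0)
P1→{A,C,D} P2→{Q,R,S}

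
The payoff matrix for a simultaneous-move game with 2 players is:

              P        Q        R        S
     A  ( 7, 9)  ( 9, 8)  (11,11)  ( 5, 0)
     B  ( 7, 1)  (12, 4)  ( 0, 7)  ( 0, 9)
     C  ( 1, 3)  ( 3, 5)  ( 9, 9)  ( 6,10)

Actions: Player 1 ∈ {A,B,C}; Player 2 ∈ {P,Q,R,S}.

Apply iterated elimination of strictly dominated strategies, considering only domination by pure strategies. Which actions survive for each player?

P2 drop P (R beats it: A:11>9 B:7>1 C:9>3)
P2 drop Q (R beats it: A:11>8 B:7>4 C:9>5)
P1 drop B (A beats it: R:11>0 S:5>0)
P1→{A,C} P2→{R,S}

Survivors P1:{A,C} P2:{R,S}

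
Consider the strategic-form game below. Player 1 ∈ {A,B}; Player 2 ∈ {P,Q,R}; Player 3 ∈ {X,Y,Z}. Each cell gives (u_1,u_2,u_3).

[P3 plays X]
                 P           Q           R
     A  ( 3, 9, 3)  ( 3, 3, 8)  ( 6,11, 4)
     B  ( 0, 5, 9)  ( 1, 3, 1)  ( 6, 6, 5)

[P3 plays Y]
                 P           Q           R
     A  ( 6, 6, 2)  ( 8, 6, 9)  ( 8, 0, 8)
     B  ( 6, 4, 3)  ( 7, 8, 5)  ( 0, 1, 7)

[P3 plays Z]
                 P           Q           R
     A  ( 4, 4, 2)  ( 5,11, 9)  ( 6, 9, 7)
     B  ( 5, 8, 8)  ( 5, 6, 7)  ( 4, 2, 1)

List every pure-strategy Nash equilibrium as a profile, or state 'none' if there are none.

(A,P,X): not NE [P2→R gives 11>9]
(A,P,Y): not NE [P3→X gives 3>2]
(A,P,Z): not NE [P1→B gives 5>4; P2→Q gives 11>4; P3→X gives 3>2]
(A,Q,X): not NE [P2→R gives 11>3; P3→Z gives 9>8]
(A,Q,Y): NE
(A,Q,Z): NE
(A,R,X): not NE [P3→Y gives 8>4]
(A,R,Y): not NE [P2→Q gives 6>0]
(A,R,Z): not NE [P2→Q gives 11>9; P3→Y gives 8>7]
(B,P,X): not NE [P1→A gives 3>0; P2→R gives 6>5]
(B,P,Y): not NE [P2→Q gives 8>4; P3→X gives 9>3]
(B,P,Z): not NE [P3→X gives 9>8]
(B,Q,X): not NE [P1→A gives 3>1; P2→R gives 6>3; P3→Z gives 7>1]
(B,Q,Y): not NE [P1→A gives 8>7; P3→Z gives 7>5]
(B,Q,Z): not NE [P2→P gives 8>6]
(B,R,X): not NE [P3→Y gives 7>5]
(B,R,Y): not NE [P1→A gives 8>0; P2→Q gives 8>1]
(B,R,Z): not NE [P1→A gives 6>4; P2→P gives 8>2; P3→Y gives 7>1]

NE set: (A,Q,Y), (A,Q,Z)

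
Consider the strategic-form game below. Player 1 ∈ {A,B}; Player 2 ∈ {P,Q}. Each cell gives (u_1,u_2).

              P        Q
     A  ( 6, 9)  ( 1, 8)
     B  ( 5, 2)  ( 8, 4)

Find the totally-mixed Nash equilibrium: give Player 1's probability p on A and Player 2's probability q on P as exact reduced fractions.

P1 indiff ⇒ q·6+(1-q)·1 = q·5+(1-q)·8 ⇒ q(1) = (1-q)(7) ⇒ q = 7/8
P2 indiff ⇒ p·9+(1-p)·2 = p·8+(1-p)·4 ⇒ p(1) = (1-p)(2) ⇒ p = 2/3

p=2/3, q=7/8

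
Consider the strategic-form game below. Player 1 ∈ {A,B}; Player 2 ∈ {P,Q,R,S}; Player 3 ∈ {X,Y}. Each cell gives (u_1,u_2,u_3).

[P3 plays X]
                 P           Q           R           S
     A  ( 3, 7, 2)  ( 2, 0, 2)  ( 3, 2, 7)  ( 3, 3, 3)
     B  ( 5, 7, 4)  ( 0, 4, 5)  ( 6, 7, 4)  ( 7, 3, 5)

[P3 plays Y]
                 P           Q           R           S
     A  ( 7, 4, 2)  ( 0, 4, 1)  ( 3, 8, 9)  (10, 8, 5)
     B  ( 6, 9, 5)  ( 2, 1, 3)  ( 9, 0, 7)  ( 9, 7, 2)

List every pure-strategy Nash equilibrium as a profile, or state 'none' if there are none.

Nash profiles: (A,S,Y)

(A,P,X): not NE [P1→B gives 5>3]
(A,P,Y): not NE [P2→S gives 8>4]
(A,Q,X): not NE [P2→P gives 7>0]
(A,Q,Y): not NE [P1→B gives 2>0; P2→S gives 8>4; P3→X gives 2>1]
(A,R,X): not NE [P1→B gives 6>3; P2→P gives 7>2; P3→Y gives 9>7]
(A,R,Y): not NE [P1→B gives 9>3]
(A,S,X): not NE [P1→B gives 7>3; P2→P gives 7>3; P3→Y gives 5>3]
(A,S,Y): NE
(B,P,X): not NE [P3→Y gives 5>4]
(B,P,Y): not NE [P1→A gives 7>6]
(B,Q,X): not NE [P1→A gives 2>0; P2→R gives 7>4]
(B,Q,Y): not NE [P2→P gives 9>1; P3→X gives 5>3]
(B,R,X): not NE [P3→Y gives 7>4]
(B,R,Y): not NE [P2→P gives 9>0]
(B,S,X): not NE [P2→R gives 7>3]
(B,S,Y): not NE [P1→A gives 10>9; P2→P gives 9>7; P3→X gives 5>2]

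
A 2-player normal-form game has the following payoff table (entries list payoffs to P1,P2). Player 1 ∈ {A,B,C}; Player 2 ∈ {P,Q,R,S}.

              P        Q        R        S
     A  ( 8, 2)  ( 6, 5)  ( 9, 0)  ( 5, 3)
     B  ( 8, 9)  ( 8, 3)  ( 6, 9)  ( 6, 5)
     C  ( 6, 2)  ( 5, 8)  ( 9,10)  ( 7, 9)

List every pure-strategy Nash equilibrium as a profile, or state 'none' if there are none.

PSNE = {(B,P), (C,R)}

(A,P): not NE [P2→Q gives 5>2]
(A,Q): not NE [P1→B gives 8>6]
(A,R): not NE [P2→Q gives 5>0]
(A,S): not NE [P1→C gives 7>5; P2→Q gives 5>3]
(B,P): NE
(B,Q): not NE [P2→R gives 9>3]
(B,R): not NE [P1→C gives 9>6]
(B,S): not NE [P1→C gives 7>6; P2→R gives 9>5]
(C,P): not NE [P1→B gives 8>6; P2→R gives 10>2]
(C,Q): not NE [P1→B gives 8>5; P2→R gives 10>8]
(C,R): NE
(C,S): not NE [P2→R gives 10>9]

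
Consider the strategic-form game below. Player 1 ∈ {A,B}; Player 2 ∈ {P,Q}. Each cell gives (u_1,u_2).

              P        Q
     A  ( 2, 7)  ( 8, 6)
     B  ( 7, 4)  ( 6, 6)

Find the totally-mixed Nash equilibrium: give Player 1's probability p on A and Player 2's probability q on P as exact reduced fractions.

P1 indiff ⇒ q·2+(1-q)·8 = q·7+(1-q)·6 ⇒ q(-5) = (1-q)(-2) ⇒ q = 2/7
P2 indiff ⇒ p·7+(1-p)·4 = p·6+(1-p)·6 ⇒ p(1) = (1-p)(2) ⇒ p = 2/3

p=2/3, q=2/7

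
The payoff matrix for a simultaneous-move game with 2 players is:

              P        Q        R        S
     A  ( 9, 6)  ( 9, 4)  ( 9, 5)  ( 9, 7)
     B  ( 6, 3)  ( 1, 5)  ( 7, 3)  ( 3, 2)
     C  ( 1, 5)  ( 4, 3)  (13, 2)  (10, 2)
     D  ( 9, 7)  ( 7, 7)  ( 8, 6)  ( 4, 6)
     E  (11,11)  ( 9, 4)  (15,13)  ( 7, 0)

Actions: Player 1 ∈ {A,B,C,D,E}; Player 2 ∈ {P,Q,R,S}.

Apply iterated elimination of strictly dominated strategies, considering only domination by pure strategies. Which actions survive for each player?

IESDS → P1:{A,C,E} P2:{P,R,S}

P1 drop B (A beats it: P:9>6 Q:9>1 R:9>7 S:9>3)
P1 drop D (E beats it: P:11>9 Q:9>7 R:15>8 S:7>4)
P2 drop Q (P beats it: A:6>4 C:5>3 E:11>4)
P1→{A,C,E} P2→{P,R,S}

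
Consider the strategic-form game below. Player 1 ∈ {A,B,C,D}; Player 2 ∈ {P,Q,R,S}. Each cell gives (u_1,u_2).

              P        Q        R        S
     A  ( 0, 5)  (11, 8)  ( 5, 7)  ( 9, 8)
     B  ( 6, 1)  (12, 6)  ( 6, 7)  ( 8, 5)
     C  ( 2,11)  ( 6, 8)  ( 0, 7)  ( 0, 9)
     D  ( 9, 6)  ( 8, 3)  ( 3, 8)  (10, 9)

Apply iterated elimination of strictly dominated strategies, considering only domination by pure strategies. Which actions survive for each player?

P1 drop C (B beats it: P:6>2 Q:12>6 R:6>0 S:8>0)
P2 drop P (R beats it: A:7>5 B:7>1 D:8>6)
P1→{A,B,D} P2→{Q,R,S}

IESDS → P1:{A,B,D} P2:{Q,R,S}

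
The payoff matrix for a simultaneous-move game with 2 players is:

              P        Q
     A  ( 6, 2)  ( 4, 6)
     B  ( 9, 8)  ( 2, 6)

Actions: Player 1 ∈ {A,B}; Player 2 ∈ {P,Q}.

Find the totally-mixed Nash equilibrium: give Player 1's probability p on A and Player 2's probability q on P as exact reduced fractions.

P1 indiff ⇒ q·6+(1-q)·4 = q·9+(1-q)·2 ⇒ q(-3) = (1-q)(-2) ⇒ q = 2/5
P2 indiff ⇒ p·2+(1-p)·8 = p·6+(1-p)·6 ⇒ p(-4) = (1-p)(-2) ⇒ p = 1/3

P1 mixes 1/3 on A; P2 mixes 2/5 on P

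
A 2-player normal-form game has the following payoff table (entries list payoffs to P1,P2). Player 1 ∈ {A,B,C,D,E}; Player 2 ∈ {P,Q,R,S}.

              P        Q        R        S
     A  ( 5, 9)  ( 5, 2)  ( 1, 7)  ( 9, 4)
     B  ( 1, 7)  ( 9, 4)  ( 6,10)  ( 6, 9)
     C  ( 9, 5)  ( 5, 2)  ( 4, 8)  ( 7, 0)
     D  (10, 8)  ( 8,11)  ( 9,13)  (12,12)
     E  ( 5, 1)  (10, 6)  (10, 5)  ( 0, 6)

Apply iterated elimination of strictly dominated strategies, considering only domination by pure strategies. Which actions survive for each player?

P1 drop A (D beats it: P:10>5 Q:8>5 R:9>1 S:12>9)
P1 drop C (D beats it: P:10>9 Q:8>5 R:9>4 S:12>7)
P2 drop P (R beats it: B:10>7 D:13>8 E:5>1)
P1→{B,D,E} P2→{Q,R,S}

Survivors P1:{B,D,E} P2:{Q,R,S}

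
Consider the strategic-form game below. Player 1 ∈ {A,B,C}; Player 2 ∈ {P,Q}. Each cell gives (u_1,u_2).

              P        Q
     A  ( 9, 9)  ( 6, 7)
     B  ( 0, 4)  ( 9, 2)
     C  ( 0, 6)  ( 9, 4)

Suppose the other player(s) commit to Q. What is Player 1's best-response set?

u_1(A vs Q) = 6
u_1(B vs Q) = 9
u_1(C vs Q) = 9
max payoff 9 at {B,C}

P1 best: {B,C}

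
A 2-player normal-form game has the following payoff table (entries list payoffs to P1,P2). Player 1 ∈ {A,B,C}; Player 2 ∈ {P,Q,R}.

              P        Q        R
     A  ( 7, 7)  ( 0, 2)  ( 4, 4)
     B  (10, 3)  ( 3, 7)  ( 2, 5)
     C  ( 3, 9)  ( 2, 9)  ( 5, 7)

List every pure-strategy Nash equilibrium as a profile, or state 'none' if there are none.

(A,P): not NE [P1→B gives 10>7]
(A,Q): not NE [P1→B gives 3>0; P2→P gives 7>2]
(A,R): not NE [P1→C gives 5>4; P2→P gives 7>4]
(B,P): not NE [P2→Q gives 7>3]
(B,Q): NE
(B,R): not NE [P1→C gives 5>2; P2→Q gives 7>5]
(C,P): not NE [P1→B gives 10>3]
(C,Q): not NE [P1→B gives 3>2]
(C,R): not NE [P2→Q gives 9>7]

PSNE = {(B,Q)}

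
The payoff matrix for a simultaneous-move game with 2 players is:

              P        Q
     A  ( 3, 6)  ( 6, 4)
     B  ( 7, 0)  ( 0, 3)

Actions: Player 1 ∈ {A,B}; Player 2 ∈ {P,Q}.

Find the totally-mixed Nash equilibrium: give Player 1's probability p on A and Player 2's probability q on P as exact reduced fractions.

P1 indiff ⇒ q·3+(1-q)·6 = q·7+(1-q)·0 ⇒ q(-4) = (1-q)(-6) ⇒ q = 3/5
P2 indiff ⇒ p·6+(1-p)·0 = p·4+(1-p)·3 ⇒ p(2) = (1-p)(3) ⇒ p = 3/5

P1 mixes 3/5 on A; P2 mixes 3/5 on P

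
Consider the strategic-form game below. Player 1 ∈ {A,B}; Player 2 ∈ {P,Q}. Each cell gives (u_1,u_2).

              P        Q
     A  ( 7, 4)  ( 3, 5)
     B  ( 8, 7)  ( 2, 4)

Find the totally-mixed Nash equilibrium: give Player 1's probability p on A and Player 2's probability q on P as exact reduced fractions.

P1 indiff ⇒ q·7+(1-q)·3 = q·8+(1-q)·2 ⇒ q(-1) = (1-q)(-1) ⇒ q = 1/2
P2 indiff ⇒ p·4+(1-p)·7 = p·5+(1-p)·4 ⇒ p(-1) = (1-p)(-3) ⇒ p = 3/4

(p,q) = (3/4, 1/2)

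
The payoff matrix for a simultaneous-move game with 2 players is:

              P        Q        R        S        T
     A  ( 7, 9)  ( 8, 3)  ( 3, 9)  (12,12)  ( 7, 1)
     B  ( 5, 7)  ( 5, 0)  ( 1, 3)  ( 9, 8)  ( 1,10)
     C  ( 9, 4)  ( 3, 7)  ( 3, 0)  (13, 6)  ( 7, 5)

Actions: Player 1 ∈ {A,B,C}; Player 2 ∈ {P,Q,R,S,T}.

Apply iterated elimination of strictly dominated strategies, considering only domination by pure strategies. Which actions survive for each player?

P1 drop B (A beats it: P:7>5 Q:8>5 R:3>1 S:12>9 T:7>1)
P2 drop P (S beats it: A:12>9 C:6>4)
P2 drop R (S beats it: A:12>9 C:6>0)
P2 drop T (Q beats it: A:3>1 C:7>5)
P1→{A,C} P2→{Q,S}

Survivors P1:{A,C} P2:{Q,S}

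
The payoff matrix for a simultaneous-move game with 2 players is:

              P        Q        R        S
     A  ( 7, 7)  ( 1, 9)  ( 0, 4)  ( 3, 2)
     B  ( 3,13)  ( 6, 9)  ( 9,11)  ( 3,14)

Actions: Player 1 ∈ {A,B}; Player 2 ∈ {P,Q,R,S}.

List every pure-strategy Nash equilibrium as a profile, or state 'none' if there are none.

PSNE = {(B,S)}

(A,P): not NE [P2→Q gives 9>7]
(A,Q): not NE [P1→B gives 6>1]
(A,R): not NE [P1→B gives 9>0; P2→Q gives 9>4]
(A,S): not NE [P2→Q gives 9>2]
(B,P): not NE [P1→A gives 7>3; P2→S gives 14>13]
(B,Q): not NE [P2→S gives 14>9]
(B,R): not NE [P2→S gives 14>11]
(B,S): NE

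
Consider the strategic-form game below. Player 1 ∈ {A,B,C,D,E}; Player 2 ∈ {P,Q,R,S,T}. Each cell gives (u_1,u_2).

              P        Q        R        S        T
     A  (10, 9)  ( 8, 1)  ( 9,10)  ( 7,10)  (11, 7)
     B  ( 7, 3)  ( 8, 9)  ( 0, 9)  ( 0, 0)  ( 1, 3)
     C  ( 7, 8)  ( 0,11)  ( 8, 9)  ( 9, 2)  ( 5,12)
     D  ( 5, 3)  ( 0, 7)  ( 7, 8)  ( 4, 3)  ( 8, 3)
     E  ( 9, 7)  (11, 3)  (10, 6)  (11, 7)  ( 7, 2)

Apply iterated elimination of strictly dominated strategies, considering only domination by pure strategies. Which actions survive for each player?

Remaining: P1:{A,E} P2:{P,R,S}

P1 drop B (E beats it: P:9>7 Q:11>8 R:10>0 S:11>0 T:7>1)
P1 drop C (E beats it: P:9>7 Q:11>0 R:10>8 S:11>9 T:7>5)
P1 drop D (A beats it: P:10>5 Q:8>0 R:9>7 S:7>4 T:11>8)
P2 drop Q (P beats it: A:9>1 E:7>3)
P2 drop T (P beats it: A:9>7 E:7>2)
P1→{A,E} P2→{P,R,S}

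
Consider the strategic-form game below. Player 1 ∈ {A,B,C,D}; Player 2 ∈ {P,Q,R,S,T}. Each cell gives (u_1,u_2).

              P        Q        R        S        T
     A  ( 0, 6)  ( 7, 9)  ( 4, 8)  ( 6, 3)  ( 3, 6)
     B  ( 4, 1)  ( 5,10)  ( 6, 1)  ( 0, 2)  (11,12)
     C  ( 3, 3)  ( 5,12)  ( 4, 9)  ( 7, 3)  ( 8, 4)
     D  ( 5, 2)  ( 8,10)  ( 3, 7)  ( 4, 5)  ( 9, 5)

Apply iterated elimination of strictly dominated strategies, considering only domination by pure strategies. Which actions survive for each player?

IESDS → P1:{B,D} P2:{Q,T}

P2 drop P (Q beats it: A:9>6 B:10>1 C:12>3 D:10>2)
P2 drop R (Q beats it: A:9>8 B:10>1 C:12>9 D:10>7)
P2 drop S (Q beats it: A:9>3 B:10>2 C:12>3 D:10>5)
P1 drop A (D beats it: Q:8>7 T:9>3)
P1 drop C (D beats it: Q:8>5 T:9>8)
P1→{B,D} P2→{Q,T}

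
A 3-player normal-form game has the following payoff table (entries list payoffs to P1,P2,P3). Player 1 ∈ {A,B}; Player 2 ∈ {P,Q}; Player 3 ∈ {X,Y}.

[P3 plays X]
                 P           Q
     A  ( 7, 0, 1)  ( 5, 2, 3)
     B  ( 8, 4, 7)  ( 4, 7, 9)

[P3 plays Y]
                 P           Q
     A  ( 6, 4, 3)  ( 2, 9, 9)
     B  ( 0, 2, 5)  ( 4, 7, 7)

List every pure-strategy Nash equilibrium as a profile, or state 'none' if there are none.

PSNE: ∅

(A,P,X): not NE [P1→B gives 8>7; P2→Q gives 2>0; P3→Y gives 3>1]
(A,P,Y): not NE [P2→Q gives 9>4]
(A,Q,X): not NE [P3→Y gives 9>3]
(A,Q,Y): not NE [P1→B gives 4>2]
(B,P,X): not NE [P2→Q gives 7>4]
(B,P,Y): not NE [P1→A gives 6>0; P2→Q gives 7>2; P3→X gives 7>5]
(B,Q,X): not NE [P1→A gives 5>4]
(B,Q,Y): not NE [P3→X gives 9>7]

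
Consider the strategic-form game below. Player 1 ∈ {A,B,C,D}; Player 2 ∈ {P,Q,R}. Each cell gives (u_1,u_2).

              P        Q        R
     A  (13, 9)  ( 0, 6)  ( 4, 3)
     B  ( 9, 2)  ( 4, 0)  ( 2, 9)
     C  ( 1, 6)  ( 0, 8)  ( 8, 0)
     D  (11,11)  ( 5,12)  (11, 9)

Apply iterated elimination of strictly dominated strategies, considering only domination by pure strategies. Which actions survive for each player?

P1 drop B (D beats it: P:11>9 Q:5>4 R:11>2)
P1 drop C (D beats it: P:11>1 Q:5>0 R:11>8)
P2 drop R (P beats it: A:9>3 D:11>9)
P1→{A,D} P2→{P,Q}

Remaining: P1:{A,D} P2:{P,Q}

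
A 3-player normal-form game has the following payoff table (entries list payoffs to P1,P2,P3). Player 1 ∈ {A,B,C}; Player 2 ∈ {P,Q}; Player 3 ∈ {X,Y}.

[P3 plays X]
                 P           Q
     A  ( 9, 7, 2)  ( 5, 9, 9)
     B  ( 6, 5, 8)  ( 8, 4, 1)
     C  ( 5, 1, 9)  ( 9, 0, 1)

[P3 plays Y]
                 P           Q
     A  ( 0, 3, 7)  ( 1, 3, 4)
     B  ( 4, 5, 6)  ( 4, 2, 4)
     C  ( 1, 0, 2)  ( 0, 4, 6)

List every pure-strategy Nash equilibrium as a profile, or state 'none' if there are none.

PSNE: ∅

(A,P,X): not NE [P2→Q gives 9>7; P3→Y gives 7>2]
(A,P,Y): not NE [P1→B gives 4>0]
(A,Q,X): not NE [P1→C gives 9>5]
(A,Q,Y): not NE [P1→B gives 4>1; P3→X gives 9>4]
(B,P,X): not NE [P1→A gives 9>6]
(B,P,Y): not NE [P3→X gives 8>6]
(B,Q,X): not NE [P1→C gives 9>8; P2→P gives 5>4; P3→Y gives 4>1]
(B,Q,Y): not NE [P2→P gives 5>2]
(C,P,X): not NE [P1→A gives 9>5]
(C,P,Y): not NE [P1→B gives 4>1; P2→Q gives 4>0; P3→X gives 9>2]
(C,Q,X): not NE [P2→P gives 1>0; P3→Y gives 6>1]
(C,Q,Y): not NE [P1→B gives 4>0]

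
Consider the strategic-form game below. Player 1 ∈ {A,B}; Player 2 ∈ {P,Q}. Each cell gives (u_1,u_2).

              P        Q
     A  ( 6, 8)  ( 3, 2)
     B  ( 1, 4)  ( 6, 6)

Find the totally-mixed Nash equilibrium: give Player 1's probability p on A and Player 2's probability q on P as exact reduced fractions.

(p,q) = (1/4, 3/8)

P1 indiff ⇒ q·6+(1-q)·3 = q·1+(1-q)·6 ⇒ q(5) = (1-q)(3) ⇒ q = 3/8
P2 indiff ⇒ p·8+(1-p)·4 = p·2+(1-p)·6 ⇒ p(6) = (1-p)(2) ⇒ p = 1/4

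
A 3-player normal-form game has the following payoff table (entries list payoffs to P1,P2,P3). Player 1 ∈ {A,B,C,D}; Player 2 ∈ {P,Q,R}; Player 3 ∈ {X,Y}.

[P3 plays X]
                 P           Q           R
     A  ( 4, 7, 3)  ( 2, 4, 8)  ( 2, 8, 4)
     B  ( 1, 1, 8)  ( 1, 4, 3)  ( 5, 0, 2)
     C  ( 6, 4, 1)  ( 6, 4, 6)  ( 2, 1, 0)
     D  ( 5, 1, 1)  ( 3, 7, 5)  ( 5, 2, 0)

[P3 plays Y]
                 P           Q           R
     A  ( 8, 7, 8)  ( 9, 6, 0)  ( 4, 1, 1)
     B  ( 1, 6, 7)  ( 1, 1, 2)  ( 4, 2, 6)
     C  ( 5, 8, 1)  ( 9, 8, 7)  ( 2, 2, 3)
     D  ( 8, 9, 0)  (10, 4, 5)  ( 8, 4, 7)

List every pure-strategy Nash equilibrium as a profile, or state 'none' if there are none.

(A,P,X): not NE [P1→C gives 6>4; P2→R gives 8>7; P3→Y gives 8>3]
(A,P,Y): NE
(A,Q,X): not NE [P1→C gives 6>2; P2→R gives 8>4]
(A,Q,Y): not NE [P1→D gives 10>9; P2→P gives 7>6; P3→X gives 8>0]
(A,R,X): not NE [P1→D gives 5>2]
(A,R,Y): not NE [P1→D gives 8>4; P2→P gives 7>1; P3→X gives 4>1]
(B,P,X): not NE [P1→C gives 6>1; P2→Q gives 4>1]
(B,P,Y): not NE [P1→D gives 8>1; P3→X gives 8>7]
(B,Q,X): not NE [P1→C gives 6>1]
(B,Q,Y): not NE [P1→D gives 10>1; P2→P gives 6>1; P3→X gives 3>2]
(B,R,X): not NE [P2→Q gives 4>0; P3→Y gives 6>2]
(B,R,Y): not NE [P1→D gives 8>4; P2→P gives 6>2]
(C,P,X): NE
(C,P,Y): not NE [P1→D gives 8>5]
(C,Q,X): not NE [P3→Y gives 7>6]
(C,Q,Y): not NE [P1→D gives 10>9]
(C,R,X): not NE [P1→D gives 5>2; P2→Q gives 4>1; P3→Y gives 3>0]
(C,R,Y): not NE [P1→D gives 8>2; P2→Q gives 8>2]
(D,P,X): not NE [P1→C gives 6>5; P2→Q gives 7>1]
(D,P,Y): not NE [P3→X gives 1>0]
(D,Q,X): not NE [P1→C gives 6>3]
(D,Q,Y): not NE [P2→P gives 9>4]
(D,R,X): not NE [P2→Q gives 7>2; P3→Y gives 7>0]
(D,R,Y): not NE [P2→P gives 9>4]

Nash profiles: (A,P,Y), (C,P,X)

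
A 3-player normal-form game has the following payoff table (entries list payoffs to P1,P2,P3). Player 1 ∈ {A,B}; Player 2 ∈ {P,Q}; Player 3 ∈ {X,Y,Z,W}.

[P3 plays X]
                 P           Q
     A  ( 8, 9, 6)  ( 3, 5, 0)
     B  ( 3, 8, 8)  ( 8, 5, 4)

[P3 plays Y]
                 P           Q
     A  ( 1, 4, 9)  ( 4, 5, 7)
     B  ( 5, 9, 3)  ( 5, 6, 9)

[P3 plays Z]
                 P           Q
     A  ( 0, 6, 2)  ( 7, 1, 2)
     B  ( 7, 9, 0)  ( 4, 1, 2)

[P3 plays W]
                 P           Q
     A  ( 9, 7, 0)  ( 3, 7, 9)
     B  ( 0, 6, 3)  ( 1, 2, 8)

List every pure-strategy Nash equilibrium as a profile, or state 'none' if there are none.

NE set: (A,Q,W)

(A,P,X): not NE [P3→Y gives 9>6]
(A,P,Y): not NE [P1→B gives 5>1; P2→Q gives 5>4]
(A,P,Z): not NE [P1→B gives 7>0; P3→Y gives 9>2]
(A,P,W): not NE [P3→Y gives 9>0]
(A,Q,X): not NE [P1→B gives 8>3; P2→P gives 9>5; P3→W gives 9>0]
(A,Q,Y): not NE [P1→B gives 5>4; P3→W gives 9>7]
(A,Q,Z): not NE [P2→P gives 6>1; P3→W gives 9>2]
(A,Q,W): NE
(B,P,X): not NE [P1→A gives 8>3]
(B,P,Y): not NE [P3→X gives 8>3]
(B,P,Z): not NE [P3→X gives 8>0]
(B,P,W): not NE [P1→A gives 9>0; P3→X gives 8>3]
(B,Q,X): not NE [P2→P gives 8>5; P3→Y gives 9>4]
(B,Q,Y): not NE [P2→P gives 9>6]
(B,Q,Z): not NE [P1→A gives 7>4; P2→P gives 9>1; P3→Y gives 9>2]
(B,Q,W): not NE [P1→A gives 3>1; P2→P gives 6>2; P3→Y gives 9>8]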